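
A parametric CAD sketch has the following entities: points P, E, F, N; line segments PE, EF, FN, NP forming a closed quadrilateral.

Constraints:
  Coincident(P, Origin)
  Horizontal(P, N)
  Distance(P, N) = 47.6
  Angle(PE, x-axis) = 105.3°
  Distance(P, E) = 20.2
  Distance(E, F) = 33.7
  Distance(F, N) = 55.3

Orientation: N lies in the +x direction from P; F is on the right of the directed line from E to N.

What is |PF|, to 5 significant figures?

15.366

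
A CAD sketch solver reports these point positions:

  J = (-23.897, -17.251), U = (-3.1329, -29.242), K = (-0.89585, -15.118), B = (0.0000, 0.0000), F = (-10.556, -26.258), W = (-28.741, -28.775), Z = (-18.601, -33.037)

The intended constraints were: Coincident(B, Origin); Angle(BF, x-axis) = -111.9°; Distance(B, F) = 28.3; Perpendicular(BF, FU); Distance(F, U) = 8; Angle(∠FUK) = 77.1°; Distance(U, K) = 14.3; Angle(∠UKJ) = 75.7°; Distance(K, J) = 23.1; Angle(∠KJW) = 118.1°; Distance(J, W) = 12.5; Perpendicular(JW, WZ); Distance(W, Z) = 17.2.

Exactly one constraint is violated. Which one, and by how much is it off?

Distance(W, Z) = 17.2 — off by 6.20.

B = (0.00, 0.00) ✓; BF at -111.9° ✓; |BF| = 28.30 ✓; ∠(BF, FU) = 90.00° ✓; |FU| = 8.000 ✓; ∠FUK = 77.10° ✓; |UK| = 14.30 ✓; ∠UKJ = 75.70° ✓; |KJ| = 23.10 ✓; ∠KJW = 118.1° ✓; |JW| = 12.50 ✓; ∠(JW, WZ) = 90.00° ✓; |WZ| = 11.00 ✗.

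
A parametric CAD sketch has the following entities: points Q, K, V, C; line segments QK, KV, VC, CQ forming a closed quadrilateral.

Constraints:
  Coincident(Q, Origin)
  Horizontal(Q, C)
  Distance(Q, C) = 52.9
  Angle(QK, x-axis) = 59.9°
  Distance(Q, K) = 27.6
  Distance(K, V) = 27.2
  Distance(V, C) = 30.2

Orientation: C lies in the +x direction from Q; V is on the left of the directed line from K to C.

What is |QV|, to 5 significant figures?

49.274

Checks: |KV| = 27.20 ✓; |VC| = 30.20 ✓.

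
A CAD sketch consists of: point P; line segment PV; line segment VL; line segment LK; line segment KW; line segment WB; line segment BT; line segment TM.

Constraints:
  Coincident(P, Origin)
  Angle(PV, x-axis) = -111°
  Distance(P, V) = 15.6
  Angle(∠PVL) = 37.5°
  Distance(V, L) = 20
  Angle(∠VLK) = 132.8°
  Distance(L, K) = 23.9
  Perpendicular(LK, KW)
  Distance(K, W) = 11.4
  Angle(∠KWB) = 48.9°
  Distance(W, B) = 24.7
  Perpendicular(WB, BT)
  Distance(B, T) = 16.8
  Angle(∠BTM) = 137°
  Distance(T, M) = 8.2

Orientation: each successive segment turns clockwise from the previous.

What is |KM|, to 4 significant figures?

18.35

The perpendicularity gives BT at right angles to WB, so BT runs at 108.2°; with |BT| = 16.8, T = (-17.98, 27.59). ∠BTM = 137.0° gives TM at 65.20° from the x-axis; with |TM| = 8.2, M = (-14.54, 35.03). Then |KM| = |M − K| = 18.35.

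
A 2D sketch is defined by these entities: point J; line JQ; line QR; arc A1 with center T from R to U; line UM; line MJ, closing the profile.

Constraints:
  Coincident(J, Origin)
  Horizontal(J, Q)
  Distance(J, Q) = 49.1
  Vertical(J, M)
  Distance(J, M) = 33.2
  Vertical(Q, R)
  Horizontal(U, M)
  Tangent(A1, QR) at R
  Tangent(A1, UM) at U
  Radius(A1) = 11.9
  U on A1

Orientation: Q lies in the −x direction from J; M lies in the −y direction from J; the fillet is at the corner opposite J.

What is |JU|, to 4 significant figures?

49.86

The virtual corner opposite J is at (-49.10, -33.20). Since A1 is tangent to QR there, TR ⟂ QR and since A1 is tangent to UM there, TU ⟂ UM, with radius 11.9, so the center T sits 11.9 in from both sides at T = (-37.20, -21.30). That places the tangent points at R = (-49.10, -21.30) on QR and U = (-37.20, -33.20) on UM. Then |JU| = |U − J| = 49.86.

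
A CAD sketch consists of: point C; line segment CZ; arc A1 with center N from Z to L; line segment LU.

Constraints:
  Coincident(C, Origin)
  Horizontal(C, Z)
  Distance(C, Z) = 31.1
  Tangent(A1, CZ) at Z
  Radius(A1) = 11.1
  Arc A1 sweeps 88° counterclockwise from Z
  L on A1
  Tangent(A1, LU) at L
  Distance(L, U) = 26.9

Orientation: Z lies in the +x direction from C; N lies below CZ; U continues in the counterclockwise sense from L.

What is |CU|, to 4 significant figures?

42.16

On A1, Z sits at bearing 90° from N; an 88° counterclockwise sweep puts L at bearing 178°, so L = N + 11.1·(cos 178°, sin 178°) = (20.01, -10.71). A1 meets LU tangentially, so NL is at right angles to LU, so LU runs along (−sin 178°, cos 178°); with |LU| = 26.9, U = (19.07, -37.60). Then |CU| = |U − C| = 42.16.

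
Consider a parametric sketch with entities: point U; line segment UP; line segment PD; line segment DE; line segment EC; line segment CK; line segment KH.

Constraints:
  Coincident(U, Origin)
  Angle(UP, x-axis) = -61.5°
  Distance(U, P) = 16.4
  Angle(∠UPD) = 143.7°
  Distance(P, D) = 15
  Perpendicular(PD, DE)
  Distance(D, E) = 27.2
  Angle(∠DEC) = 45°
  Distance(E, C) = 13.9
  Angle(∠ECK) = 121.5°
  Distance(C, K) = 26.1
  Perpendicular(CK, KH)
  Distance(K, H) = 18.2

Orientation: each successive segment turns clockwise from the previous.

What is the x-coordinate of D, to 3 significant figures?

5.79

U is at the origin; UP runs at -61.5° with length 16.4, so P = (7.83, -14.4). ∠UPD = 143.7° gives PD at -97.8° from the x-axis; with |PD| = 15.0, D = (5.79, -29.3). So D.x = 5.79.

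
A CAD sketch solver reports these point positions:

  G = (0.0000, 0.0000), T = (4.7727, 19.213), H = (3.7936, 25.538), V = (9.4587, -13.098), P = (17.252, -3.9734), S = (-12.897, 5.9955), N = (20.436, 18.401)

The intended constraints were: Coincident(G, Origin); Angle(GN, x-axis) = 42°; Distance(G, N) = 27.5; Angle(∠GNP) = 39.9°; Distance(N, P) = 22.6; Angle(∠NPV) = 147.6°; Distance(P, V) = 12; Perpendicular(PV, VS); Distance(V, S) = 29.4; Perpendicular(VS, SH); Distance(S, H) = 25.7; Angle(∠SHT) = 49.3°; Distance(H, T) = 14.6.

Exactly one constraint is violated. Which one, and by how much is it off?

Distance(H, T) = 14.6 — off by 8.20.

G = (0.00, 0.00) ✓; GN at 42.00° ✓; |GN| = 27.50 ✓; ∠GNP = 39.90° ✓; |NP| = 22.60 ✓; ∠NPV = 147.6° ✓; |PV| = 12.00 ✓; ∠(PV, VS) = 90.00° ✓; |VS| = 29.40 ✓; ∠(VS, SH) = 90.00° ✓; |SH| = 25.70 ✓; ∠SHT = 49.30° ✓; |HT| = 6.400 ✗.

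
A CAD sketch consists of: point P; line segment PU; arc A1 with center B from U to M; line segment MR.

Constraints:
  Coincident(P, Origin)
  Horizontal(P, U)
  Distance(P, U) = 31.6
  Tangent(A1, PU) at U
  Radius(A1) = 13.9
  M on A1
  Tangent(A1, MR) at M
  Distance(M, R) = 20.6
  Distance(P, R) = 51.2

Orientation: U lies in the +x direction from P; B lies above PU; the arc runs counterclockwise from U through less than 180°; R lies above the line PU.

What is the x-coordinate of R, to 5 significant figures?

33.552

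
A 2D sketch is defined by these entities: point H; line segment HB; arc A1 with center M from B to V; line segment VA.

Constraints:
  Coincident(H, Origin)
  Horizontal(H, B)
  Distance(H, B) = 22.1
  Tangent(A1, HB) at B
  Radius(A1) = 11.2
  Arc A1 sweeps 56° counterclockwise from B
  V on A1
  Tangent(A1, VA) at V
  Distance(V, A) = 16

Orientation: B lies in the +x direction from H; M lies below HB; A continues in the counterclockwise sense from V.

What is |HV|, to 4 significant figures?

13.73

H is at the origin; HB is horizontal with |HB| = 22.1 and B on the +x side, so B = (22.10, 0.000). Tangency of A1 to HB means the radius MB is perpendicular to HB, so M = B + (0, -11.2) = (22.10, -11.20). On A1, B sits at bearing 90° from M; a 56° counterclockwise sweep puts V at bearing 146°, so V = M + 11.2·(cos 146°, sin 146°) = (12.81, -4.937). Then |HV| = |V − H| = 13.73.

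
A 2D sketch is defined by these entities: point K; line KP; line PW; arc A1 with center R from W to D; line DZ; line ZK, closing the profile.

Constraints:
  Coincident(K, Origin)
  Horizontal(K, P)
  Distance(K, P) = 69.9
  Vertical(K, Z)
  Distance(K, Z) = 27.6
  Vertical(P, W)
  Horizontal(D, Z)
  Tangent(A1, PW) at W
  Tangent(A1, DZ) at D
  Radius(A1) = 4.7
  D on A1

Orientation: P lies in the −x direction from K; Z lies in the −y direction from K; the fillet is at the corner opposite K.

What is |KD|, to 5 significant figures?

70.801

The virtual corner opposite K is at (-69.900, -27.600). Since A1 is tangent to PW there, RW ⟂ PW and since A1 is tangent to DZ there, RD ⟂ DZ, with radius 4.7, so the center R sits 4.7 in from both sides at R = (-65.200, -22.900). That places the tangent points at W = (-69.900, -22.900) on PW and D = (-65.200, -27.600) on DZ. Then |KD| = |D − K| = 70.801.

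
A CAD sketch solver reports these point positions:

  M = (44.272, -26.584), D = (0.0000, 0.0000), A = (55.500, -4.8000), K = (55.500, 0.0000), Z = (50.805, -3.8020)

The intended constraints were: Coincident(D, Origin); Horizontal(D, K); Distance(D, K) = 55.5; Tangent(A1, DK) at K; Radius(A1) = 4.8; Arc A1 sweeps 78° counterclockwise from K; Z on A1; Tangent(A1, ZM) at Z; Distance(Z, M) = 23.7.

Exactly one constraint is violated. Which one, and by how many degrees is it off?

Tangent(A1, ZM) at Z — off by 4.00°.

D = (0.00, 0.00) ✓; D.y = 0.00, K.y = 0.00 ✓; |DK| = 55.50 ✓; ∠(AK, KD) = 90.00° ✓; |AK| = 4.800 ✓; bearing(A→Z) − bearing(A→K) = 78.00° ✓; |AZ| = 4.800 ✓; ∠(AZ, ZM) = 94.00° ✗; |ZM| = 23.70 ✓.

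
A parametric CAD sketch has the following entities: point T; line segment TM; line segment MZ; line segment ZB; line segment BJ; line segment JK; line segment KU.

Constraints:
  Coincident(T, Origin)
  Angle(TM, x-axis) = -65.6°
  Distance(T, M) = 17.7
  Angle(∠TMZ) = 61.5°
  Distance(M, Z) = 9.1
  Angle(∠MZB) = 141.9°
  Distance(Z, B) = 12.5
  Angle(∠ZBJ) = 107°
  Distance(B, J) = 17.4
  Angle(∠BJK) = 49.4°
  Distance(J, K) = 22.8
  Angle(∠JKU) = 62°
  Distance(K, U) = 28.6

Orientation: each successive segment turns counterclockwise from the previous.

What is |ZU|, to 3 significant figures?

21.7

∠BJK = 49.4° gives JK at -65.4° from the x-axis; with |JK| = 22.8, K = (5.35, -12.3). ∠JKU = 62.0° gives KU at 52.6° from the x-axis; with |KU| = 28.6, U = (22.7, 10.4). Then |ZU| = |U − Z| = 21.7.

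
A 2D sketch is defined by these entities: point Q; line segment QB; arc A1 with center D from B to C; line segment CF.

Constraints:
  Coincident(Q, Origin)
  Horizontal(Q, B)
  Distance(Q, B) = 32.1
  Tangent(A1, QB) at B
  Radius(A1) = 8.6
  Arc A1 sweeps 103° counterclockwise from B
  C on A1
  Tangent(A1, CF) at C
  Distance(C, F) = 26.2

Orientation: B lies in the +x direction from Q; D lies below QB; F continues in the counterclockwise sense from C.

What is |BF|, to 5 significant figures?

36.149

Q is at the origin; Q and B share the same y with |QB| = 32.1 and B on the +x side, so B = (32.100, 0.0000). Tangency of A1 to QB means the radius DB is perpendicular to QB, so D = B + (0, -8.6) = (32.100, -8.6000). On A1, B sits at bearing 90° from D; a 103° counterclockwise sweep puts C at bearing 193°, so C = D + 8.6·(cos 193°, sin 193°) = (23.720, -10.535). The tangent condition forces DC to be normal to CF, so CF runs along (−sin 193°, cos 193°); with |CF| = 26.2, F = (29.614, -36.063). Then |BF| = |F − B| = 36.149.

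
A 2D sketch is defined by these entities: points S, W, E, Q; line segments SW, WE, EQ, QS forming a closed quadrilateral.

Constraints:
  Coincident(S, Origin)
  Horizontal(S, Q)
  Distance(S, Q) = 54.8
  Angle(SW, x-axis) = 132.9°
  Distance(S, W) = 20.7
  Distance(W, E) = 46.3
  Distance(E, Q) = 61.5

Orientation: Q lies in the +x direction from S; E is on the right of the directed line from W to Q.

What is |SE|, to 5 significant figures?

28.795

Checks: |WE| = 46.30 ✓; |EQ| = 61.50 ✓.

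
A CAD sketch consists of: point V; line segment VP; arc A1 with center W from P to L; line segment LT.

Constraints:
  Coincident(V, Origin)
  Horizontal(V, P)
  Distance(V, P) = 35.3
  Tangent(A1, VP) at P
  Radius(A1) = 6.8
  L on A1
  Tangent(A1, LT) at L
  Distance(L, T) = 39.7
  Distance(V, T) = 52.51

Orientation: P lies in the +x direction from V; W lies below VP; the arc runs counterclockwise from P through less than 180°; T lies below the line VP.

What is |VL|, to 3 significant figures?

29.2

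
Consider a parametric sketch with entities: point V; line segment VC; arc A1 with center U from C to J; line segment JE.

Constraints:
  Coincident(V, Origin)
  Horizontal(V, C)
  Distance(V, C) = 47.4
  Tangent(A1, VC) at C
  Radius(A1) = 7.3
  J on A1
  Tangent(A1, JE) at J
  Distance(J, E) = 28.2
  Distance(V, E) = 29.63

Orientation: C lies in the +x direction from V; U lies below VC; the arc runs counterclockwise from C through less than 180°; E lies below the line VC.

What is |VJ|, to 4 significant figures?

42.61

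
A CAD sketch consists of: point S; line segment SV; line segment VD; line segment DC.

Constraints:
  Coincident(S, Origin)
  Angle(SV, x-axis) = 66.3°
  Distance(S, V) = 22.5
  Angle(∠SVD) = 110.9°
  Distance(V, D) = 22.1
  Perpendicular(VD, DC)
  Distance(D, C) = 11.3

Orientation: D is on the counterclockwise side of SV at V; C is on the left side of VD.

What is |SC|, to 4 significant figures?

31.66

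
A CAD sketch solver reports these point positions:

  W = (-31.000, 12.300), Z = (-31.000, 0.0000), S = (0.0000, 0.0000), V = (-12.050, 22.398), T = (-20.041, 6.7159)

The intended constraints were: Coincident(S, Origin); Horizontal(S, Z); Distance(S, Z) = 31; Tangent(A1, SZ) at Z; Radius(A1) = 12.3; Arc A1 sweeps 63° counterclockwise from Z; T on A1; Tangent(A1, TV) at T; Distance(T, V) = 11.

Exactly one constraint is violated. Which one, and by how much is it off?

Distance(T, V) = 11 — off by 6.60.

S = (0.00, 0.00) ✓; S.y = 0.00, Z.y = 0.00 ✓; |SZ| = 31.00 ✓; ∠(WZ, ZS) = 90.00° ✓; |WZ| = 12.30 ✓; bearing(W→T) − bearing(W→Z) = 63.00° ✓; |WT| = 12.30 ✓; ∠(WT, TV) = 90.00° ✓; |TV| = 17.60 ✗.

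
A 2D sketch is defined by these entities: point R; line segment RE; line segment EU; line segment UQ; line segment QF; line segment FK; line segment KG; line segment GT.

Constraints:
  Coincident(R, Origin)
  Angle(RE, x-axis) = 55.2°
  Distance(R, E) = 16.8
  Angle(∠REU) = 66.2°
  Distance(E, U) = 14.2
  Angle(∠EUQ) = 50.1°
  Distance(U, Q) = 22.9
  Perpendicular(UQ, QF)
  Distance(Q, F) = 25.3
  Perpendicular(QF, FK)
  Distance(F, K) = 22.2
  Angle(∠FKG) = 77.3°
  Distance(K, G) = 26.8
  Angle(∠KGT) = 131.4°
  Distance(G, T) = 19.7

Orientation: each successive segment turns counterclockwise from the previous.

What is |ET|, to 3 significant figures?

25.8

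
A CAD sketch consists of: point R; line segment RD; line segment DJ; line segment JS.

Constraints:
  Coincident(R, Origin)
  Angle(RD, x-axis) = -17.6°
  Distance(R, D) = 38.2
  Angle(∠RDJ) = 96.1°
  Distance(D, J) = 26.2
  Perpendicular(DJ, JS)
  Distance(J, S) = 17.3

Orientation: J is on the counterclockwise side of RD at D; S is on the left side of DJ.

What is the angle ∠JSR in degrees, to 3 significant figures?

124°

R is at the origin; RD runs at -17.6° with length 38.2, so D = 38.2·(cos -17.6°, sin -17.6°) = (36.4, -11.6). ∠RDJ = 96.1°, so DJ runs at -17.6° + (180° − 96.1°) = 66.3° from the x-axis; with |DJ| = 26.2, J = D + 26.2·(cos 66.3°, sin 66.3°) = (46.9, 12.4). DJ is perpendicular to JS; with |JS| = 17.3 on the left of DJ, S = J + 17.3·(-0.916, 0.402) = (31.1, 19.4). Then cos ∠JSR = SJ·SR / (|SJ||SR|), giving 124°.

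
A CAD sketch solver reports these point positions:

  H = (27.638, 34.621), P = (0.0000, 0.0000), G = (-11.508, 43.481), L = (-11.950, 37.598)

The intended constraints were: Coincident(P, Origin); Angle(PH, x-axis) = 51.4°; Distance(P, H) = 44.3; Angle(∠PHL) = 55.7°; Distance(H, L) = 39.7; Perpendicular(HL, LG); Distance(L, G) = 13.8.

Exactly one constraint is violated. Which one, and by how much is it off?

Distance(L, G) = 13.8 — off by 7.90.

P = (0.00, 0.00) ✓; PH at 51.40° ✓; |PH| = 44.30 ✓; ∠PHL = 55.70° ✓; |HL| = 39.70 ✓; ∠(HL, LG) = 90.00° ✓; |LG| = 5.900 ✗.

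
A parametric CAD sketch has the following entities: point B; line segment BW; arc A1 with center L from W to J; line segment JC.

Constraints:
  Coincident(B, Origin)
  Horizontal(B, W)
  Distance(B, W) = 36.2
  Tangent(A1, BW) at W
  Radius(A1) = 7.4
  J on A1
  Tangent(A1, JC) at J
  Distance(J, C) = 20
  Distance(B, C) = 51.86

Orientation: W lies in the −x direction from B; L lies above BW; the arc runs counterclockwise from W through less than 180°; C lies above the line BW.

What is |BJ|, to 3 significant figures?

33.1

B is at the origin; B and W share the same y with |BW| = 36.2 and W on the −x side, so W = (-36.2, 0.00). The tangent condition forces LW to be normal to BW, so L = W + (0, 7.4) = (-36.2, 7.40). Since LJ ⟂ JC (tangency), |LC| = √(7.4² + 20.0²) = 21.3 regardless of where J sits on A1. So C lies on both circle(B, 51.86) and circle(L, 21.3); the above-BW intersection is C = (-44.2, 27.2). J is the foot of the tangent from C: J = (-30.7, 12.4).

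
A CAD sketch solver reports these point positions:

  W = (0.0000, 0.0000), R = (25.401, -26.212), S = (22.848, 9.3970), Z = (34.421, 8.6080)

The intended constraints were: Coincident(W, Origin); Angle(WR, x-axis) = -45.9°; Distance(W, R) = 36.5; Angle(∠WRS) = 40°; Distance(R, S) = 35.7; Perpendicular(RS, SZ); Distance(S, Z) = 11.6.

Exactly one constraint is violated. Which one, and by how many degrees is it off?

Perpendicular(RS, SZ) — off by 8.00°.

W = (0.00, 0.00) ✓; WR at -45.90° ✓; |WR| = 36.50 ✓; ∠WRS = 40.00° ✓; |RS| = 35.70 ✓; ∠(RS, SZ) = 98.00° ✗; |SZ| = 11.60 ✓.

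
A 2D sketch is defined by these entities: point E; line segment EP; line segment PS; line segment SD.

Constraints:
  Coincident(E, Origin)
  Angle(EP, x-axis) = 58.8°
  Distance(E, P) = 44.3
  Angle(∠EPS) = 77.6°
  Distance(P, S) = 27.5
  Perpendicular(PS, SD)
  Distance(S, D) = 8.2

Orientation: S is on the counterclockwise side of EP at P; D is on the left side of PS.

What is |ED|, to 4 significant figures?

39.41

∠EPS = 77.6°, so PS runs at 58.8° + (180° − 77.6°) = 161.2° from the x-axis; with |PS| = 27.5, S = P + 27.5·(cos 161.2°, sin 161.2°) = (-3.084, 46.75). PS ⟂ SD; with |SD| = 8.2 on the left of PS, D = S + 8.2·(-0.3223, -0.9466) = (-5.727, 38.99). Then |ED| = |D − E| = 39.41.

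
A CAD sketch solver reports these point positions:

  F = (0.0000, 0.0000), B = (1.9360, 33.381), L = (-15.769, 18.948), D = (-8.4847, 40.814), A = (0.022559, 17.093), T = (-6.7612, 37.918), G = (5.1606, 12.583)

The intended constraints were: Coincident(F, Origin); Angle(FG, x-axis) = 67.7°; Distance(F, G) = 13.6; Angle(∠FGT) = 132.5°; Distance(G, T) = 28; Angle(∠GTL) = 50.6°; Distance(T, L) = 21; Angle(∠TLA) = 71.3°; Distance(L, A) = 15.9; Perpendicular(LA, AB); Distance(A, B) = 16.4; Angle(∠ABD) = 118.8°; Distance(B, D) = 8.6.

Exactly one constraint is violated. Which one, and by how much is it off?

Distance(B, D) = 8.6 — off by 4.20.

F = (0.00, 0.00) ✓; FG at 67.70° ✓; |FG| = 13.60 ✓; ∠FGT = 132.5° ✓; |GT| = 28.00 ✓; ∠GTL = 50.60° ✓; |TL| = 21.00 ✓; ∠TLA = 71.30° ✓; |LA| = 15.90 ✓; ∠(LA, AB) = 90.00° ✓; |AB| = 16.40 ✓; ∠ABD = 118.8° ✓; |BD| = 12.80 ✗.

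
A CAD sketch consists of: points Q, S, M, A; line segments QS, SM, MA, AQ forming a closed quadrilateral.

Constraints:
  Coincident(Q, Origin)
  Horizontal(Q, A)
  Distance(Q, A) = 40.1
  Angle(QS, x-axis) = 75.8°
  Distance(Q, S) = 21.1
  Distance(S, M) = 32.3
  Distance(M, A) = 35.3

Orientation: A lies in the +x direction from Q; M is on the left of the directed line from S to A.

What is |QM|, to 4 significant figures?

48.73

Q is at the origin; QA is horizontal with |QA| = 40.1 and A in +x, so A = (40.1, 0). QS runs at 75.8° with |QS| = 21.1, so S = (5.176, 20.46). M is determined by |SM| = 32.3 and |MA| = 35.3 together: it lies at the intersection of circle(S, 32.3) and circle(A, 35.3). With |SA| = 40.47, the foot of the radical line on SA is 17.73 from S and the perpendicular offset is √(32.3² − 17.73²) = 27.00. Taking the left-of-SA solution: M = (34.12, 34.79).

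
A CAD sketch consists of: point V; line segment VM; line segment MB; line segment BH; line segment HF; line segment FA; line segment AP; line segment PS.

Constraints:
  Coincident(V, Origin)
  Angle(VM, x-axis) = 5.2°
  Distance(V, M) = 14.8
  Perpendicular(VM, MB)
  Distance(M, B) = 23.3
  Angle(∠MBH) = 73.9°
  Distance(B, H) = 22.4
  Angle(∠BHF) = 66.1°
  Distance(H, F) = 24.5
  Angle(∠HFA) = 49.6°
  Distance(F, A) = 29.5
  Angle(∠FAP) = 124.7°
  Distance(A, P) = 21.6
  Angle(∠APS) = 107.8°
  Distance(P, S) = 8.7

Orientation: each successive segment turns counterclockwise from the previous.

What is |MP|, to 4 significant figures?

45.52

∠HFA = 49.6° gives FA at 85.60° from the x-axis; with |FA| = 29.5, A = (11.41, 28.56). ∠FAP = 124.7° gives AP at 140.9° from the x-axis; with |AP| = 21.6, P = (-5.357, 42.18). Then |MP| = |P − M| = 45.52.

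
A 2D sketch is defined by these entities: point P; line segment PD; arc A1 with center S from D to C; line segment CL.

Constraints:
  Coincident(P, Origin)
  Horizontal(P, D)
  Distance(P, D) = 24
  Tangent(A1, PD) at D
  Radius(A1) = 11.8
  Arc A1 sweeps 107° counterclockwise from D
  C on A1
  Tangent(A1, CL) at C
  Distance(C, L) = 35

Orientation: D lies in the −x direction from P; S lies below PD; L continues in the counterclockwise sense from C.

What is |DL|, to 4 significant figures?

48.73

P is at the origin; PD is horizontal with |PD| = 24.0 and D on the −x side, so D = (-24.00, 0.000). A1 meets PD tangentially, so SD is at right angles to PD, so S = D + (0, -11.8) = (-24.00, -11.80). On A1, D sits at bearing 90° from S; a 107° counterclockwise sweep puts C at bearing 197°, so C = S + 11.8·(cos 197°, sin 197°) = (-35.28, -15.25). The tangent condition forces SC to be normal to CL, so CL runs along (−sin 197°, cos 197°); with |CL| = 35.0, L = (-25.05, -48.72). Then |DL| = |L − D| = 48.73.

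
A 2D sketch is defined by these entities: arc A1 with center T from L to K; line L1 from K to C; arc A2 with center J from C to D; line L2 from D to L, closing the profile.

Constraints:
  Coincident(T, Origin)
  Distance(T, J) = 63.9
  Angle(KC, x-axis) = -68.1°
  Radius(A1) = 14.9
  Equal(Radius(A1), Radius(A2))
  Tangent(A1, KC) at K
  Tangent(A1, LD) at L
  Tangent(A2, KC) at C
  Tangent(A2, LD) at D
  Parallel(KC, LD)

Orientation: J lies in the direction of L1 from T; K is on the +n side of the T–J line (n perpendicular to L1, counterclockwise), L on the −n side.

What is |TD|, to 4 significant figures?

65.61

The slot axis is L1's direction at -68.1°, so u = (cos -68.1°, sin -68.1°) = (0.3730, -0.9278) and n = (−sin -68.1°, cos -68.1°) = (0.9278, 0.3730). T is at the origin and J lies 63.9 along u from T, so J = 63.9·u = (23.83, -59.29). Tangency of A1 to both parallel lines with radius 14.9 puts K and L at T ± 14.9·n: K = (13.82, 5.558), L = (-13.82, -5.558). Equal radii place C and D the same way about J: C = J + 14.9·n = (37.66, -53.73), D = J − 14.9·n = (10.01, -64.85). Then |TD| = |D − T| = 65.61.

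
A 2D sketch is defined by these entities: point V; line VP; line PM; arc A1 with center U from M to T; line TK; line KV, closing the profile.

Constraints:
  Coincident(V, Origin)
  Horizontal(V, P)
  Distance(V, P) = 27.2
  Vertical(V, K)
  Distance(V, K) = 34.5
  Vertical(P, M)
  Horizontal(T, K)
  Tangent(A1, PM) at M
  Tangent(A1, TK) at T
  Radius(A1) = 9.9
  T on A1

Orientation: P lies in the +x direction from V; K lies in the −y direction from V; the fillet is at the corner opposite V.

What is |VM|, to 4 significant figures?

36.67

The virtual corner opposite V is at (27.20, -34.50). Since A1 is tangent to PM there, UM ⟂ PM and A1 meets TK tangentially, so UT is at right angles to TK, with radius 9.9, so the center U sits 9.9 in from both sides at U = (17.30, -24.60). That places the tangent points at M = (27.20, -24.60) on PM and T = (17.30, -34.50) on TK. Then |VM| = |M − V| = 36.67.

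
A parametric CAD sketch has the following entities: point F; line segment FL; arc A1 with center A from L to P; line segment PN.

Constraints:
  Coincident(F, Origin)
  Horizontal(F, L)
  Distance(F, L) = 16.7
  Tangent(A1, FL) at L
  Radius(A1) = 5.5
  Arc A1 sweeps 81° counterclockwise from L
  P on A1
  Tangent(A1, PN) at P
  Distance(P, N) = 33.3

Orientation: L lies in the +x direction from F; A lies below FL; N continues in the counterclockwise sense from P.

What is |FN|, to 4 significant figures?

38.02

On A1, L sits at bearing 90° from A; an 81° counterclockwise sweep puts P at bearing 171°, so P = A + 5.5·(cos 171°, sin 171°) = (11.27, -4.640). Tangency of A1 to PN means the radius AP is perpendicular to PN, so PN runs along (−sin 171°, cos 171°); with |PN| = 33.3, N = (6.058, -37.53). Then |FN| = |N − F| = 38.02.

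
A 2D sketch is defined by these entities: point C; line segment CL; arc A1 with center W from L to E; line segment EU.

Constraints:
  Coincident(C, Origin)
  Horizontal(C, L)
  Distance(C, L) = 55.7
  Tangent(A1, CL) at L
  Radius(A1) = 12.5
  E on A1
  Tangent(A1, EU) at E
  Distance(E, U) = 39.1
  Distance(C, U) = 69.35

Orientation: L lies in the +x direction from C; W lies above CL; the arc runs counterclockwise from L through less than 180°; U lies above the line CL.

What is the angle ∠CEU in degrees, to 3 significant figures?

74.1°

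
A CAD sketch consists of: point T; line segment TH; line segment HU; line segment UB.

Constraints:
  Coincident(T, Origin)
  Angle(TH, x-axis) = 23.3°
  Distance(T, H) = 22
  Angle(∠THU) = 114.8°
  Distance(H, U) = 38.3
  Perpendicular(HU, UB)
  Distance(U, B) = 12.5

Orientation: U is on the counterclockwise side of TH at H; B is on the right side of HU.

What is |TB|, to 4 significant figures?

57.56

T is at the origin; TH runs at 23.3° with length 22.0, so H = 22.0·(cos 23.3°, sin 23.3°) = (20.21, 8.702). ∠THU = 114.8°, so HU runs at 23.3° + (180° − 114.8°) = 88.50° from the x-axis; with |HU| = 38.3, U = H + 38.3·(cos 88.50°, sin 88.50°) = (21.21, 46.99). HU ⟂ UB; with |UB| = 12.5 on the right of HU, B = U + 12.5·(0.9997, -0.02618) = (33.70, 46.66). Then |TB| = |B − T| = 57.56.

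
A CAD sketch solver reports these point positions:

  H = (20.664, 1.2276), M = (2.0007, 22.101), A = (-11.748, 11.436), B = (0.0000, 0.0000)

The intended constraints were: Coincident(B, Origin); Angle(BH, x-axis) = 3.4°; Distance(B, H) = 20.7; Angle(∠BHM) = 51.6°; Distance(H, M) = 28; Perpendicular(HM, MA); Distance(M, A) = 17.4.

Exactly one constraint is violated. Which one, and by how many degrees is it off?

Perpendicular(HM, MA) — off by 4.00°.

B = (0.00, 0.00) ✓; BH at 3.400° ✓; |BH| = 20.70 ✓; ∠BHM = 51.60° ✓; |HM| = 28.00 ✓; ∠(HM, MA) = 86.00° ✗; |MA| = 17.40 ✓.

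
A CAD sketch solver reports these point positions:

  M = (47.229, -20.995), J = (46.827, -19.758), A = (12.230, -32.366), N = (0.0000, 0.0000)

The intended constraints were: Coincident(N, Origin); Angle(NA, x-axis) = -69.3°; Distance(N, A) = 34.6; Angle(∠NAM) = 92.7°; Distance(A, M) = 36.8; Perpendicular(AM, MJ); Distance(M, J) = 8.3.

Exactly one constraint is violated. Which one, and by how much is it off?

Distance(M, J) = 8.3 — off by 7.00.

N = (0.00, 0.00) ✓; NA at -69.30° ✓; |NA| = 34.60 ✓; ∠NAM = 92.70° ✓; |AM| = 36.80 ✓; ∠(AM, MJ) = 90.00° ✓; |MJ| = 1.301 ✗.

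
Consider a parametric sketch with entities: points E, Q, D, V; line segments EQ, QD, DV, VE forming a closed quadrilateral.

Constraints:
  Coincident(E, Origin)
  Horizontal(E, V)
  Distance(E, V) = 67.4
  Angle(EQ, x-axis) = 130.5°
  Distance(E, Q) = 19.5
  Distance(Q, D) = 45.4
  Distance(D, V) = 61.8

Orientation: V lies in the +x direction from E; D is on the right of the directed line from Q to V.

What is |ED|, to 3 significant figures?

26.4

Checks: |EV| = 67.40 ✓; |EQ| = 19.50 ✓; |QD| = 45.40 ✓; |DV| = 61.80 ✓.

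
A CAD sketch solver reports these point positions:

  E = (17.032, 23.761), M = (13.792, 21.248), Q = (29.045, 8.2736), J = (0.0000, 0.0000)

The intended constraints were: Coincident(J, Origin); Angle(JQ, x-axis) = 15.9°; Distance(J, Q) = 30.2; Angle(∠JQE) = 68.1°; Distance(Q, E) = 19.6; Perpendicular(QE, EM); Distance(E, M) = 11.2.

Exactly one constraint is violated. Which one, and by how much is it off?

Distance(E, M) = 11.2 — off by 7.10.

J = (0.00, 0.00) ✓; JQ at 15.90° ✓; |JQ| = 30.20 ✓; ∠JQE = 68.10° ✓; |QE| = 19.60 ✓; ∠(QE, EM) = 90.00° ✓; |EM| = 4.100 ✗.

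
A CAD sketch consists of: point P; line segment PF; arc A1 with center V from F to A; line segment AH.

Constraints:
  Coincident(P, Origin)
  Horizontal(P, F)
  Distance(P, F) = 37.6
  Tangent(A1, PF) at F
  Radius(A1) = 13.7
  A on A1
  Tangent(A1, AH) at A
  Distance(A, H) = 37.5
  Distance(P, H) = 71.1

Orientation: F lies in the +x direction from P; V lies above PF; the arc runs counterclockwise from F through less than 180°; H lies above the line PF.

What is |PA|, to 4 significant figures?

53.34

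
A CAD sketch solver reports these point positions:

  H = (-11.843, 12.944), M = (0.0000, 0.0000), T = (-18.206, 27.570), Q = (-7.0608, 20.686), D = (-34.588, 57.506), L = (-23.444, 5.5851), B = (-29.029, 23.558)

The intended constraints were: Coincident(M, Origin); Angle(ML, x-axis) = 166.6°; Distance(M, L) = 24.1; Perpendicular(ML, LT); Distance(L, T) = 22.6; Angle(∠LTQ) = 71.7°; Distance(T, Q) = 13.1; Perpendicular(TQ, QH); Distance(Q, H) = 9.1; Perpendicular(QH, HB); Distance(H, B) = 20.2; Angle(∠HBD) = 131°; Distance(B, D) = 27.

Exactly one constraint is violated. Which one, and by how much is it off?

Distance(B, D) = 27 — off by 7.40.

M = (0.00, 0.00) ✓; ML at 166.6° ✓; |ML| = 24.10 ✓; ∠(ML, LT) = 90.00° ✓; |LT| = 22.60 ✓; ∠LTQ = 71.70° ✓; |TQ| = 13.10 ✓; ∠(TQ, QH) = 90.00° ✓; |QH| = 9.100 ✓; ∠(QH, HB) = 90.00° ✓; |HB| = 20.20 ✓; ∠HBD = 131.0° ✓; |BD| = 34.40 ✗.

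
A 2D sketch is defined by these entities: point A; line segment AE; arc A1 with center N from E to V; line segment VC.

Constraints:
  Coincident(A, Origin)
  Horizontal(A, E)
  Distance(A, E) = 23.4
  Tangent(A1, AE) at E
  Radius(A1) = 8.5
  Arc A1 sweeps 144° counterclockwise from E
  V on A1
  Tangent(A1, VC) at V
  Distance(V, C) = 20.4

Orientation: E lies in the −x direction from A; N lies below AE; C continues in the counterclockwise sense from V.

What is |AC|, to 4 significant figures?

29.84

On A1, E sits at bearing 90° from N; a 144° counterclockwise sweep puts V at bearing 234°, so V = N + 8.5·(cos 234°, sin 234°) = (-28.40, -15.38). Since A1 is tangent to VC there, NV ⟂ VC, so VC runs along (−sin 234°, cos 234°); with |VC| = 20.4, C = (-11.89, -27.37). Then |AC| = |C − A| = 29.84.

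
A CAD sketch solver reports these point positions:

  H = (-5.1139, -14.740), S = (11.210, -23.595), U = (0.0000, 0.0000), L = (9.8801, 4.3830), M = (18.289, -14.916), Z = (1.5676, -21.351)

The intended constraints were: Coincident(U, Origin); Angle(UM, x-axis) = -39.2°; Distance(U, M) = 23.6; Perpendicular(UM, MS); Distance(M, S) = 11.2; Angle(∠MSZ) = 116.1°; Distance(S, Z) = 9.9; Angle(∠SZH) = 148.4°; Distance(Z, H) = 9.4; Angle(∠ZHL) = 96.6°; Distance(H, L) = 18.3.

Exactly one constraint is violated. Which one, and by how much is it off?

Distance(H, L) = 18.3 — off by 6.00.

U = (0.00, 0.00) ✓; UM at -39.20° ✓; |UM| = 23.60 ✓; ∠(UM, MS) = 90.00° ✓; |MS| = 11.20 ✓; ∠MSZ = 116.1° ✓; |SZ| = 9.900 ✓; ∠SZH = 148.4° ✓; |ZH| = 9.399 ✓; ∠ZHL = 96.60° ✓; |HL| = 24.30 ✗.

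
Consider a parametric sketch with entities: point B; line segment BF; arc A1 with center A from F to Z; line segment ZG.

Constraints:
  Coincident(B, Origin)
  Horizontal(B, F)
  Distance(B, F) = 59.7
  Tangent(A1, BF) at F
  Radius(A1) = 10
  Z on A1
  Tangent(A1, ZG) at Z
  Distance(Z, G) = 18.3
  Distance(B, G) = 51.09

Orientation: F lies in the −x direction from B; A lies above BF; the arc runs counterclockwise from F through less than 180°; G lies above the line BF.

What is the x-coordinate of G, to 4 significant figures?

-44.79

B is at the origin; BF is horizontal with |BF| = 59.7 and F on the −x side, so F = (-59.70, 0.000). A1 meets BF tangentially, so AF is at right angles to BF, so A = F + (0, 10) = (-59.70, 10.00). Since AZ ⟂ ZG (tangency), |AG| = √(10.0² + 18.3²) = 20.85 regardless of where Z sits on A1. So G lies on both circle(B, 51.09) and circle(A, 20.85); the above-BF intersection is G = (-44.79, 24.58). Z is the foot of the tangent from G: Z = (-50.14, 7.078).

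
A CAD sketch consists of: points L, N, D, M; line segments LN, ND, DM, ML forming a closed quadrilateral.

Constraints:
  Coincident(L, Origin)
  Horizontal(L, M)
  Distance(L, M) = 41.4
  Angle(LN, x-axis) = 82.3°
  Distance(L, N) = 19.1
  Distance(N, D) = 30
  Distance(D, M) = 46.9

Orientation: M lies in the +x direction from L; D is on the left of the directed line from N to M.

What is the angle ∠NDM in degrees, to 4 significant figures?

64.02°

Checks: |LM| = 41.40 ✓; |LN| = 19.10 ✓; |ND| = 30.00 ✓; |DM| = 46.90 ✓.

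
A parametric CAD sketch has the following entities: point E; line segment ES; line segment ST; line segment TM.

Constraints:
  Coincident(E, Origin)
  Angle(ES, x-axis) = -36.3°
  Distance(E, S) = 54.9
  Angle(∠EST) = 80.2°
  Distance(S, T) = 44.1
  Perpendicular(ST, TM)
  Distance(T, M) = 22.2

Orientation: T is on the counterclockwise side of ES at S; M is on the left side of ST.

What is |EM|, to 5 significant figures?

47.175

E is at the origin; ES runs at -36.3° with length 54.9, so S = 54.9·(cos -36.3°, sin -36.3°) = (44.245, -32.502). ∠EST = 80.2°, so ST runs at -36.3° + (180° − 80.2°) = 63.500° from the x-axis; with |ST| = 44.1, T = S + 44.1·(cos 63.500°, sin 63.500°) = (63.923, 6.9651). ST ⟂ TM; with |TM| = 22.2 on the left of ST, M = T + 22.2·(-0.89493, 0.44620) = (44.055, 16.871). Then |EM| = |M − E| = 47.175.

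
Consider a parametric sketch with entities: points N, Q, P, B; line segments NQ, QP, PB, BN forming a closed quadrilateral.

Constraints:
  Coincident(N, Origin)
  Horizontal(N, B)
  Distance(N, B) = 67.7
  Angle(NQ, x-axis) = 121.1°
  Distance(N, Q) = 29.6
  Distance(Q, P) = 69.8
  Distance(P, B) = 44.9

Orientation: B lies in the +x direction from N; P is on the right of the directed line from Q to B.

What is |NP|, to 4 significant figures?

41.12

N is at the origin; NB is horizontal with |NB| = 67.7 and B in +x, so B = (67.7, 0). NQ runs at 121.1° with |NQ| = 29.6, so Q = (-15.29, 25.35). P is determined by |QP| = 69.8 and |PB| = 44.9 together: it lies at the intersection of circle(Q, 69.8) and circle(B, 44.9). With |QB| = 86.77, the foot of the radical line on QB is 59.84 from Q and the perpendicular offset is √(69.8² − 59.84²) = 35.93. Taking the right-of-QB solution: P = (31.45, -26.49).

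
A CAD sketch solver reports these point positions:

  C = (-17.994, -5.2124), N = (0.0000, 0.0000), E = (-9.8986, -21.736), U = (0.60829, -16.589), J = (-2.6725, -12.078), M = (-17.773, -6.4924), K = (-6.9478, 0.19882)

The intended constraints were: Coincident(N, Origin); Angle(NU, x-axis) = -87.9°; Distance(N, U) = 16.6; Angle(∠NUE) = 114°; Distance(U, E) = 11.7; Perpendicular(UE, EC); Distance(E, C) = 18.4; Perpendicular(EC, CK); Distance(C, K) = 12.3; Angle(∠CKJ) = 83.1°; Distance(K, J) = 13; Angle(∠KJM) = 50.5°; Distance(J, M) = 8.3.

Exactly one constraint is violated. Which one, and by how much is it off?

Distance(J, M) = 8.3 — off by 7.80.

N = (0.00, 0.00) ✓; NU at -87.90° ✓; |NU| = 16.60 ✓; ∠NUE = 114.0° ✓; |UE| = 11.70 ✓; ∠(UE, EC) = 90.00° ✓; |EC| = 18.40 ✓; ∠(EC, CK) = 90.00° ✓; |CK| = 12.30 ✓; ∠CKJ = 83.10° ✓; |KJ| = 13.00 ✓; ∠KJM = 50.50° ✓; |JM| = 16.10 ✗.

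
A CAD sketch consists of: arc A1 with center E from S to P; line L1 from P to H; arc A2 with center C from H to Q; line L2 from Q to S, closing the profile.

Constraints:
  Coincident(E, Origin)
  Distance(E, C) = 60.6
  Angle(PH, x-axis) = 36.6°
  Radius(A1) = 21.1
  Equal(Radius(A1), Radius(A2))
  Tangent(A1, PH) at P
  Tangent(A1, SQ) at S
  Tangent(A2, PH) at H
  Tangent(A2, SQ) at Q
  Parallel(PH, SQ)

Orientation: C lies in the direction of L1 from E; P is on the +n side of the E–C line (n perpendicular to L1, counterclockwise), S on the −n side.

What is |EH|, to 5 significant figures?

64.168

The slot axis is L1's direction at 36.6°, so u = (cos 36.6°, sin 36.6°) = (0.80282, 0.59622) and n = (−sin 36.6°, cos 36.6°) = (-0.59622, 0.80282). E is at the origin and C lies 60.6 along u from E, so C = 60.6·u = (48.651, 36.131). Tangency of A1 to both parallel lines with radius 21.1 puts P and S at E ± 21.1·n: P = (-12.580, 16.939), S = (12.580, -16.939). Equal radii place H and Q the same way about C: H = C + 21.1·n = (36.070, 53.071), Q = C − 21.1·n = (61.231, 19.192). Then |EH| = |H − E| = 64.168.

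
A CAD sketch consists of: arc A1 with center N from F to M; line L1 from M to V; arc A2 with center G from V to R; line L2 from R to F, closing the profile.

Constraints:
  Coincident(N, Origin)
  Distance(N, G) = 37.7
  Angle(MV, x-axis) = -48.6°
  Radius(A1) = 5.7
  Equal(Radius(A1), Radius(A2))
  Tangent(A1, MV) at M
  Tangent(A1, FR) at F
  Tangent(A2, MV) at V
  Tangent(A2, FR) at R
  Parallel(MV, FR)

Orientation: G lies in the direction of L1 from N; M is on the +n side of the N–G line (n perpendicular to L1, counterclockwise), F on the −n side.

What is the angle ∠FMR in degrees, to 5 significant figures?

73.175°

Tangency of A1 to both parallel lines with radius 5.7 puts M and F at N ± 5.7·n: M = (4.2756, 3.7695), F = (-4.2756, -3.7695). Equal radii place V and R the same way about G: V = G + 5.7·n = (29.207, -24.510), R = G − 5.7·n = (20.656, -32.049). Then cos ∠FMR = MF·MR / (|MF||MR|), giving 73.175°.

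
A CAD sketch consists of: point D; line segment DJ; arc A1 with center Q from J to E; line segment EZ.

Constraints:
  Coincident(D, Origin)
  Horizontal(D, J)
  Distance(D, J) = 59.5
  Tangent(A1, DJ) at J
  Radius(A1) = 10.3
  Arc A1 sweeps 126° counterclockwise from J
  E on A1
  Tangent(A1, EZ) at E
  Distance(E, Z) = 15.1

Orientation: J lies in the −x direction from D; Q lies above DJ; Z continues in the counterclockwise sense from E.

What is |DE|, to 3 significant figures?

53.7

D is at the origin; DJ is horizontal with |DJ| = 59.5 and J on the −x side, so J = (-59.5, 0.00). Since A1 is tangent to DJ there, QJ ⟂ DJ, so Q = J + (0, 10.3) = (-59.5, 10.3). On A1, J sits at bearing -90° from Q; a 126° counterclockwise sweep puts E at bearing 36°, so E = Q + 10.3·(cos 36°, sin 36°) = (-51.2, 16.4). Then |DE| = |E − D| = 53.7.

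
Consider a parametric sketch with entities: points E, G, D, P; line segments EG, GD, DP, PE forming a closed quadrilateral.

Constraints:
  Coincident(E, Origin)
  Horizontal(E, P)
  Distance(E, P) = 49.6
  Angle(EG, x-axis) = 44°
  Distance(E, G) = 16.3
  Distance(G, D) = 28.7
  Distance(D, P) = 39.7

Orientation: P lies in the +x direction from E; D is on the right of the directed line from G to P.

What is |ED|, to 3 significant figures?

22.2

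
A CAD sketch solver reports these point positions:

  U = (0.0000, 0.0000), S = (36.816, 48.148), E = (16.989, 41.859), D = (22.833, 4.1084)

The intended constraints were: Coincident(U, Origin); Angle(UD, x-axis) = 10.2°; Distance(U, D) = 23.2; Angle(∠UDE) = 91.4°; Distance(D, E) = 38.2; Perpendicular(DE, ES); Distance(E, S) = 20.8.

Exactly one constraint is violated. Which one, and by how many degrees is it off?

Perpendicular(DE, ES) — off by 8.80°.

U = (0.00, 0.00) ✓; UD at 10.20° ✓; |UD| = 23.20 ✓; ∠UDE = 91.40° ✓; |DE| = 38.20 ✓; ∠(DE, ES) = 81.20° ✗; |ES| = 20.80 ✓.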